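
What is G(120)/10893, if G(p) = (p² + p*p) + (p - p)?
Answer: 9600/3631 ≈ 2.6439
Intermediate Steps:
G(p) = 2*p² (G(p) = (p² + p²) + 0 = 2*p² + 0 = 2*p²)
G(120)/10893 = (2*120²)/10893 = (2*14400)*(1/10893) = 28800*(1/10893) = 9600/3631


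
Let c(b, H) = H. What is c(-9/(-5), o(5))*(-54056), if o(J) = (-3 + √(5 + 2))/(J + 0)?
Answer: 162168/5 - 54056*√7/5 ≈ 3829.9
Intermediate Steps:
o(J) = (-3 + √7)/J
c(-9/(-5), o(5))*(-54056) = ((-3 + √7)/5)*(-54056) = (-⅗ + √7/5)*(-54056) = 162168/5 - 54056*√7/5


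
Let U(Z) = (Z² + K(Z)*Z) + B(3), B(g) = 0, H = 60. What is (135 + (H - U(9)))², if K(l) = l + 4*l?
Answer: 84681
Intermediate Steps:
K(l) = 5*l
U(Z) = 6*Z² (U(Z) = (Z² + (5*Z)*Z) + 0 = (Z² + 5*Z²) + 0 = 6*Z² + 0 = 6*Z²)
(135 + (H - U(9)))² = (135 + (60 - 6*9²))² = (135 + (60 - 6*81))² = (135 + (60 - 1*486))² = (135 + (60 - 486))² = (135 - 426)² = (-291)² = 84681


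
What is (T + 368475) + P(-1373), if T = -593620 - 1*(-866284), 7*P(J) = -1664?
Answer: 4486309/7 ≈ 6.4090e+5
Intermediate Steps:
P(J) = -1664/7 (P(J) = (1/7)*(-1664) = -1664/7)
T = 272664 (T = -593620 + 866284 = 272664)
(T + 368475) + P(-1373) = (272664 + 368475) - 1664/7 = 641139 - 1664/7 = 4486309/7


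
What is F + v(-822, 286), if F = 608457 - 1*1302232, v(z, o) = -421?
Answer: -694196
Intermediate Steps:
F = -693775 (F = 608457 - 1302232 = -693775)
F + v(-822, 286) = -693775 - 421 = -694196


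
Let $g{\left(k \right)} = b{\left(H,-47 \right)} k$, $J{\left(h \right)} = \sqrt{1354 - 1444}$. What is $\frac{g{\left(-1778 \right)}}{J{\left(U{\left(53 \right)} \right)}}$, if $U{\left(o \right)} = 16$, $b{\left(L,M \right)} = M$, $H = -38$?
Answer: $- \frac{41783 i \sqrt{10}}{15} \approx - 8808.6 i$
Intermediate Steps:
$J{\left(h \right)} = 3 i \sqrt{10}$ ($J{\left(h \right)} = \sqrt{-90} = 3 i \sqrt{10}$)
$g{\left(k \right)} = - 47 k$
$\frac{g{\left(-1778 \right)}}{J{\left(U{\left(53 \right)} \right)}} = \frac{\left(-47\right) \left(-1778\right)}{3 i \sqrt{10}} = 83566 \left(- \frac{i \sqrt{10}}{30}\right) = - \frac{41783 i \sqrt{10}}{15}$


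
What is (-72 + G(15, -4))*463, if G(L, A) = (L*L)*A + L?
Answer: -443091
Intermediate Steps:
G(L, A) = L + A*L² (G(L, A) = L²*A + L = A*L² + L = L + A*L²)
(-72 + G(15, -4))*463 = (-72 + 15*(1 - 4*15))*463 = (-72 + 15*(1 - 60))*463 = (-72 + 15*(-59))*463 = (-72 - 885)*463 = -957*463 = -443091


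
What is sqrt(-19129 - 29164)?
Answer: I*sqrt(48293) ≈ 219.76*I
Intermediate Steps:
sqrt(-19129 - 29164) = sqrt(-48293) = I*sqrt(48293)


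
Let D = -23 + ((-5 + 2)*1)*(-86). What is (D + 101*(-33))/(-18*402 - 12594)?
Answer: 1549/9915 ≈ 0.15623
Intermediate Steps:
D = 235 (D = -23 - 3*1*(-86) = -23 - 3*(-86) = -23 + 258 = 235)
(D + 101*(-33))/(-18*402 - 12594) = (235 + 101*(-33))/(-18*402 - 12594) = (235 - 3333)/(-7236 - 12594) = -3098/(-19830) = -3098*(-1/19830) = 1549/9915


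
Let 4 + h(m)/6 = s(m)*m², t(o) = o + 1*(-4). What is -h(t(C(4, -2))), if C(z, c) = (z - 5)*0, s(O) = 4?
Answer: -360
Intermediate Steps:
C(z, c) = 0 (C(z, c) = (-5 + z)*0 = 0)
t(o) = -4 + o (t(o) = o - 4 = -4 + o)
h(m) = -24 + 24*m² (h(m) = -24 + 6*(4*m²) = -24 + 24*m²)
-h(t(C(4, -2))) = -(-24 + 24*(-4 + 0)²) = -(-24 + 24*(-4)²) = -(-24 + 24*16) = -(-24 + 384) = -1*360 = -360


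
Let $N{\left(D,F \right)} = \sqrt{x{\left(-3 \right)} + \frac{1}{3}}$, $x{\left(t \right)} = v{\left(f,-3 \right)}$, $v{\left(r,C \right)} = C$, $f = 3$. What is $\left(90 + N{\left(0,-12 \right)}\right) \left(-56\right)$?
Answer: $-5040 - \frac{112 i \sqrt{6}}{3} \approx -5040.0 - 91.448 i$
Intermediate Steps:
$x{\left(t \right)} = -3$
$N{\left(D,F \right)} = \frac{2 i \sqrt{6}}{3}$ ($N{\left(D,F \right)} = \sqrt{-3 + \frac{1}{3}} = \sqrt{- \frac{8}{3}} = \frac{2 i \sqrt{6}}{3}$)
$\left(90 + N{\left(0,-12 \right)}\right) \left(-56\right) = \left(90 + \frac{2 i \sqrt{6}}{3}\right) \left(-56\right) = -5040 - \frac{112 i \sqrt{6}}{3}$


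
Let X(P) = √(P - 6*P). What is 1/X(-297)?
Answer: √165/495 ≈ 0.025950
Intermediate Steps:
X(P) = √5*√(-P) (X(P) = √(-5*P) = √5*√(-P))
1/X(-297) = 1/(√5*√(-1*(-297))) = 1/(√5*√297) = 1/(√5*(3*√33)) = 1/(3*√165) = √165/495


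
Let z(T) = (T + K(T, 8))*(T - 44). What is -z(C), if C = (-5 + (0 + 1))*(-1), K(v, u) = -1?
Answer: 120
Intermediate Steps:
C = 4 (C = (-5 + 1)*(-1) = -4*(-1) = 4)
z(T) = (-1 + T)*(-44 + T) (z(T) = (T - 1)*(T - 44) = (-1 + T)*(-44 + T))
-z(C) = -(44 + 4**2 - 45*4) = -(44 + 16 - 180) = -1*(-120) = 120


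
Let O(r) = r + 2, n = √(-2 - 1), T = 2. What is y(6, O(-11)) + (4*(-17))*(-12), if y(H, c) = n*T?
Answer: 816 + 2*I*√3 ≈ 816.0 + 3.4641*I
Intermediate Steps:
n = I*√3 (n = √(-3) = I*√3 ≈ 1.732*I)
O(r) = 2 + r
y(H, c) = 2*I*√3 (y(H, c) = (I*√3)*2 = 2*I*√3)
y(6, O(-11)) + (4*(-17))*(-12) = 2*I*√3 + (4*(-17))*(-12) = 2*I*√3 - 68*(-12) = 2*I*√3 + 816 = 816 + 2*I*√3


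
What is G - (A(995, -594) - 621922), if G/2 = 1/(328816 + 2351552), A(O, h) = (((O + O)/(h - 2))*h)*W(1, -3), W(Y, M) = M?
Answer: 125378130557981/199687416 ≈ 6.2787e+5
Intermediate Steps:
A(O, h) = -6*O*h/(-2 + h) (A(O, h) = (((O + O)/(h - 2))*h)*(-3) = (((2*O)/(-2 + h))*h)*(-3) = ((2*O/(-2 + h))*h)*(-3) = (2*O*h/(-2 + h))*(-3) = -6*O*h/(-2 + h))
G = 1/1340184 (G = 2/(328816 + 2351552) = 2/2680368 = 2*(1/2680368) = 1/1340184 ≈ 7.4617e-7)
G - (A(995, -594) - 621922) = 1/1340184 - (-6*995*(-594)/(-2 - 594) - 621922) = 1/1340184 - (-6*995*(-594)/(-596) - 621922) = 1/1340184 - (-6*995*(-594)*(-1/596) - 621922) = 1/1340184 - (-886545/149 - 621922) = 1/1340184 - 1*(-93552923/149) = 1/1340184 + 93552923/149 = 125378130557981/199687416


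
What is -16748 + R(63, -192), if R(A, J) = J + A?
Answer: -16877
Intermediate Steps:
R(A, J) = A + J
-16748 + R(63, -192) = -16748 + (63 - 192) = -16748 - 129 = -16877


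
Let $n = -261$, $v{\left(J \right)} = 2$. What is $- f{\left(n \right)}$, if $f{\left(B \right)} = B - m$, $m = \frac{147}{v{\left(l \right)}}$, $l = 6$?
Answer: $\frac{669}{2} \approx 334.5$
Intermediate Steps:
$m = \frac{147}{2} \approx 73.5$
$f{\left(B \right)} = - \frac{147}{2} + B$ ($f{\left(B \right)} = B - \frac{147}{2} = - \frac{147}{2} + B$)
$- f{\left(n \right)} = - (- \frac{147}{2} - 261) = \left(-1\right) \left(- \frac{669}{2}\right) = \frac{669}{2}$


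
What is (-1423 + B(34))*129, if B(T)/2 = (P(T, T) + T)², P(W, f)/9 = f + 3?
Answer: 34566195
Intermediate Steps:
P(W, f) = 27 + 9*f (P(W, f) = 9*(f + 3) = 9*(3 + f) = 27 + 9*f)
B(T) = 2*(27 + 10*T)² (B(T) = 2*((27 + 9*T) + T)² = 2*(27 + 10*T)²)
(-1423 + B(34))*129 = (-1423 + 2*(27 + 10*34)²)*129 = (-1423 + 2*(27 + 340)²)*129 = (-1423 + 2*367²)*129 = (-1423 + 2*134689)*129 = (-1423 + 269378)*129 = 267955*129 = 34566195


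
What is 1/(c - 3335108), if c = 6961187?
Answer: 1/3626079 ≈ 2.7578e-7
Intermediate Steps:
1/(c - 3335108) = 1/(6961187 - 3335108) = 1/3626079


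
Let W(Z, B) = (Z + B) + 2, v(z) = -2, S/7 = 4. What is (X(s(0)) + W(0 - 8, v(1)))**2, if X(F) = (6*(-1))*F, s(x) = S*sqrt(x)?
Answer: 64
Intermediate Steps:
S = 28 (S = 7*4 = 28)
W(Z, B) = 2 + B + Z (W(Z, B) = (B + Z) + 2 = 2 + B + Z)
s(x) = 28*sqrt(x)
X(F) = -6*F
(X(s(0)) + W(0 - 8, v(1)))**2 = (-168*sqrt(0) + (2 - 2 + (0 - 8)))**2 = (-168*0 + (2 - 2 - 8))**2 = (-6*0 - 8)**2 = (0 - 8)**2 = (-8)**2 = 64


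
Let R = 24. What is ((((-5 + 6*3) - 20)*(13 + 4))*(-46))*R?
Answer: 131376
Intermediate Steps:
((((-5 + 6*3) - 20)*(13 + 4))*(-46))*R = ((((-5 + 6*3) - 20)*(13 + 4))*(-46))*24 = ((((-5 + 18) - 20)*17)*(-46))*24 = (((13 - 20)*17)*(-46))*24 = (-7*17*(-46))*24 = -119*(-46)*24 = 5474*24 = 131376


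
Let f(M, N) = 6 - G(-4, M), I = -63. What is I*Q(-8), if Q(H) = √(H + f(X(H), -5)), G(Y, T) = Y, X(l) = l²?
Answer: -63*√2 ≈ -89.095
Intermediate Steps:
f(M, N) = 10 (f(M, N) = 6 - 1*(-4) = 6 + 4 = 10)
Q(H) = √(10 + H) (Q(H) = √(H + 10) = √(10 + H))
I*Q(-8) = -63*√(10 - 8) = -63*√2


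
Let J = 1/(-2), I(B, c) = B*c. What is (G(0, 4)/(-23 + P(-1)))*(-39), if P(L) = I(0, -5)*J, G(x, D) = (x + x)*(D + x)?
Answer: 0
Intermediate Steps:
J = -1/2 ≈ -0.50000
G(x, D) = 2*x*(D + x) (G(x, D) = (2*x)*(D + x) = 2*x*(D + x))
P(L) = 0 (P(L) = (0*(-5))*(-1/2) = 0*(-1/2) = 0)
(G(0, 4)/(-23 + P(-1)))*(-39) = ((2*0*(4 + 0))/(-23 + 0))*(-39) = ((2*0*4)/(-23))*(-39) = (0*(-1/23))*(-39) = 0*(-39) = 0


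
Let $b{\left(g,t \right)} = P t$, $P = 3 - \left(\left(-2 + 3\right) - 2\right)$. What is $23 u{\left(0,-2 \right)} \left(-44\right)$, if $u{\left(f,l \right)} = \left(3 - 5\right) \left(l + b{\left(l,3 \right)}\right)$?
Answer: $20240$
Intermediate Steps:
$P = 4$ ($P = 3 - \left(1 - 2\right) = 3 - -1 = 3 + 1 = 4$)
$b{\left(g,t \right)} = 4 t$
$u{\left(f,l \right)} = -24 - 2 l$ ($u{\left(f,l \right)} = \left(3 - 5\right) \left(l + 4 \cdot 3\right) = - 2 \left(l + 12\right) = - 2 \left(12 + l\right) = -24 - 2 l$)
$23 u{\left(0,-2 \right)} \left(-44\right) = 23 \left(-24 - -4\right) \left(-44\right) = 23 \left(-24 + 4\right) \left(-44\right) = 23 \left(-20\right) \left(-44\right) = \left(-460\right) \left(-44\right) = 20240$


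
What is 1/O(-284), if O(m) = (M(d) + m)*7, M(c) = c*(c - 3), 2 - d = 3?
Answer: -1/1960 ≈ -0.00051020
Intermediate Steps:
d = -1 (d = 2 - 1*3 = 2 - 3 = -1)
M(c) = c*(-3 + c)
O(m) = 28 + 7*m (O(m) = (-(-3 - 1) + m)*7 = (-1*(-4) + m)*7 = (4 + m)*7 = 28 + 7*m)
1/O(-284) = 1/(28 + 7*(-284)) = 1/(28 - 1988) = 1/(-1960) = -1/1960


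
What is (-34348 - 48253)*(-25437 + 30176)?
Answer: -391446139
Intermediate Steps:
(-34348 - 48253)*(-25437 + 30176) = -82601*4739 = -391446139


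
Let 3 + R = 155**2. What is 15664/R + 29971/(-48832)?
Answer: 22470543/586521152 ≈ 0.038312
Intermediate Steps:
R = 24022 (R = -3 + 155**2 = -3 + 24025 = 24022)
15664/R + 29971/(-48832) = 15664/24022 + 29971/(-48832) = 15664*(1/24022) + 29971*(-1/48832) = 7832/12011 - 29971/48832 = 22470543/586521152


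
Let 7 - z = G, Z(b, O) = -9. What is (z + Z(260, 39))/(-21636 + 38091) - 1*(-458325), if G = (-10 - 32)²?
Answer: 7541736109/16455 ≈ 4.5833e+5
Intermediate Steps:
G = 1764 (G = (-42)² = 1764)
z = -1757 (z = 7 - 1*1764 = 7 - 1764 = -1757)
(z + Z(260, 39))/(-21636 + 38091) - 1*(-458325) = (-1757 - 9)/(-21636 + 38091) - 1*(-458325) = -1766/16455 + 458325 = 7541736109/16455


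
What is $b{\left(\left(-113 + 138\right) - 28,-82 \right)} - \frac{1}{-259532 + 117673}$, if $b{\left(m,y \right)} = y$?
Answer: $- \frac{11632437}{141859} \approx -82.0$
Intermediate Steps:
$b{\left(\left(-113 + 138\right) - 28,-82 \right)} - \frac{1}{-259532 + 117673} = -82 - \frac{1}{-259532 + 117673} = -82 - \frac{1}{-141859} = -82 - - \frac{1}{141859} = -82 + \frac{1}{141859} = - \frac{11632437}{141859}$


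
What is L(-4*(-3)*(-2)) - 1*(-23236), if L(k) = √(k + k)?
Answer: 23236 + 4*I*√3 ≈ 23236.0 + 6.9282*I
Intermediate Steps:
L(k) = √2*√k (L(k) = √(2*k) = √2*√k)
L(-4*(-3)*(-2)) - 1*(-23236) = √2*√(-4*(-3)*(-2)) - 1*(-23236) = √2*√(12*(-2)) + 23236 = √2*√(-24) + 23236 = √2*(2*I*√6) + 23236 = 4*I*√3 + 23236 = 23236 + 4*I*√3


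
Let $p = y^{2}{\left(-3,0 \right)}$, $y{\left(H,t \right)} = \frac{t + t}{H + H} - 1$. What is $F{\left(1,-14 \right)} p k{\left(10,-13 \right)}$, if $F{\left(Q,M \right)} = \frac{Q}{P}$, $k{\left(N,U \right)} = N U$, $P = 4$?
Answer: $- \frac{65}{2} \approx -32.5$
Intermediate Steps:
$y{\left(H,t \right)} = -1 + \frac{t}{H}$ ($y{\left(H,t \right)} = \frac{2 t}{2 H} - 1 = 2 t \frac{1}{2 H} - 1 = \frac{t}{H} - 1 = -1 + \frac{t}{H}$)
$F{\left(Q,M \right)} = \frac{Q}{4}$
$p = 1$ ($p = \left(\frac{0 - -3}{-3}\right)^{2} = \left(- \frac{0 + 3}{3}\right)^{2} = \left(\left(- \frac{1}{3}\right) 3\right)^{2} = \left(-1\right)^{2} = 1$)
$F{\left(1,-14 \right)} p k{\left(10,-13 \right)} = \frac{1}{4} \cdot 1 \cdot 1 \cdot 10 \left(-13\right) = \frac{1}{4} \cdot 1 \left(-130\right) = \frac{1}{4} \left(-130\right) = - \frac{65}{2}$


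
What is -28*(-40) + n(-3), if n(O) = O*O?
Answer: 1129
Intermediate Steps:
n(O) = O²
-28*(-40) + n(-3) = -28*(-40) + (-3)² = 1120 + 9 = 1129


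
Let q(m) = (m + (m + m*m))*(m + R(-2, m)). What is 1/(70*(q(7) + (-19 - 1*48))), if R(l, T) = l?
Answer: 1/17360 ≈ 5.7604e-5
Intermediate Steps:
q(m) = (-2 + m)*(m² + 2*m) (q(m) = (m + (m + m*m))*(m - 2) = (m + (m + m²))*(-2 + m) = (m² + 2*m)*(-2 + m) = (-2 + m)*(m² + 2*m))
1/(70*(q(7) + (-19 - 1*48))) = 1/(70*(7*(-4 + 7²) + (-19 - 1*48))) = 1/(70*(7*(-4 + 49) + (-19 - 48))) = 1/(70*(7*45 - 67)) = 1/(70*(315 - 67)) = 1/(70*248) = 1/17360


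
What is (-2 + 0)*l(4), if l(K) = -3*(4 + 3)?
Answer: 42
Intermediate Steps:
l(K) = -21 (l(K) = -3*7 = -21)
(-2 + 0)*l(4) = (-2 + 0)*(-21) = -2*(-21) = 42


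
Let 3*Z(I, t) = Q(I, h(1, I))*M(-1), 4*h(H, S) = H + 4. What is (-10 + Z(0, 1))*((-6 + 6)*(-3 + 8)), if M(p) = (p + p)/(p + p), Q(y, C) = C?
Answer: 0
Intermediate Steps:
h(H, S) = 1 + H/4 (h(H, S) = (H + 4)/4 = (4 + H)/4 = 1 + H/4)
M(p) = 1 (M(p) = (2*p)/((2*p)) = (2*p)*(1/(2*p)) = 1)
Z(I, t) = 5/12 (Z(I, t) = ((1 + (¼)*1)*1)/3 = ((1 + ¼)*1)/3 = ((5/4)*1)/3 = (⅓)*(5/4) = 5/12)
(-10 + Z(0, 1))*((-6 + 6)*(-3 + 8)) = (-10 + 5/12)*((-6 + 6)*(-3 + 8)) = -0*5 = -115/12*0 = 0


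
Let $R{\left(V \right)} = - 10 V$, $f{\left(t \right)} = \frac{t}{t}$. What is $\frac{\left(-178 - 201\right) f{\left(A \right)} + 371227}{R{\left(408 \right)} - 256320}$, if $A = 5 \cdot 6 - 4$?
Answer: $- \frac{7726}{5425} \approx -1.4241$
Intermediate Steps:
$A = 26$ ($A = 30 - 4 = 26$)
$f{\left(t \right)} = 1$
$\frac{\left(-178 - 201\right) f{\left(A \right)} + 371227}{R{\left(408 \right)} - 256320} = \frac{\left(-178 - 201\right) 1 + 371227}{\left(-10\right) 408 - 256320} = \frac{\left(-379\right) 1 + 371227}{-4080 - 256320} = \frac{-379 + 371227}{-260400} = 370848 \left(- \frac{1}{260400}\right) = - \frac{7726}{5425}$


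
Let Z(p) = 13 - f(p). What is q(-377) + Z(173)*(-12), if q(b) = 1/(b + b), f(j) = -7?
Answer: -180961/754 ≈ -240.00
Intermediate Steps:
q(b) = 1/(2*b)
Z(p) = 20 (Z(p) = 13 - 1*(-7) = 13 + 7 = 20)
q(-377) + Z(173)*(-12) = (½)/(-377) + 20*(-12) = (½)*(-1/377) - 240 = -1/754 - 240 = -180961/754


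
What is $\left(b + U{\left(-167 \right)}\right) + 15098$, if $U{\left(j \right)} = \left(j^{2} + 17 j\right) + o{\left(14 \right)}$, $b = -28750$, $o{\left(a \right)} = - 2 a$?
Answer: $11370$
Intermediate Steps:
$U{\left(j \right)} = -28 + j^{2} + 17 j$ ($U{\left(j \right)} = \left(j^{2} + 17 j\right) - 28 = -28 + j^{2} + 17 j$)
$\left(b + U{\left(-167 \right)}\right) + 15098 = \left(-28750 + \left(-28 + \left(-167\right)^{2} + 17 \left(-167\right)\right)\right) + 15098 = \left(-28750 - -25022\right) + 15098 = \left(-28750 + 25022\right) + 15098 = -3728 + 15098 = 11370$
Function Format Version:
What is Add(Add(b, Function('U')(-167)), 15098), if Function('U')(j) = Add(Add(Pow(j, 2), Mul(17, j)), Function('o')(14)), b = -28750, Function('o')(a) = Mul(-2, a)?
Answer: 11370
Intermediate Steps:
Function('U')(j) = Add(-28, Pow(j, 2), Mul(17, j)) (Function('U')(j) = Add(Add(Pow(j, 2), Mul(17, j)), Mul(-2, 14)) = Add(Add(Pow(j, 2), Mul(17, j)), -28) = Add(-28, Pow(j, 2), Mul(17, j)))
Add(Add(b, Function('U')(-167)), 15098) = Add(Add(-28750, Add(-28, Pow(-167, 2), Mul(17, -167))), 15098) = Add(Add(-28750, Add(-28, 27889, -2839)), 15098) = Add(Add(-28750, 25022), 15098) = Add(-3728, 15098) = 11370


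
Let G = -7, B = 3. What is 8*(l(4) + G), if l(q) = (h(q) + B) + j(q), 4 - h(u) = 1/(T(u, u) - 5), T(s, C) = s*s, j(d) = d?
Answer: 344/11 ≈ 31.273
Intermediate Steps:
T(s, C) = s²
h(u) = 4 - 1/(-5 + u²) (h(u) = 4 - 1/(u² - 5) = 4 - 1/(-5 + u²))
l(q) = 3 + q + (-21 + 4*q²)/(-5 + q²) (l(q) = ((-21 + 4*q²)/(-5 + q²) + 3) + q = (3 + (-21 + 4*q²)/(-5 + q²)) + q = 3 + q + (-21 + 4*q²)/(-5 + q²))
8*(l(4) + G) = 8*((-36 + 4³ - 5*4 + 7*4²)/(-5 + 4²) - 7) = 8*((-36 + 64 - 20 + 7*16)/(-5 + 16) - 7) = 8*((-36 + 64 - 20 + 112)/11 - 7) = 8*((1/11)*120 - 7) = 8*(120/11 - 7) = 8*(43/11) = 344/11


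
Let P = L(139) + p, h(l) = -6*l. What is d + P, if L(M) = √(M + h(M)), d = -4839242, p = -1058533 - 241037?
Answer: -6138812 + I*√695 ≈ -6.1388e+6 + 26.363*I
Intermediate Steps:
p = -1299570
L(M) = √5*√(-M) (L(M) = √(M - 6*M) = √(-5*M) = √5*√(-M))
P = -1299570 + I*√695 (P = √5*√(-1*139) - 1299570 = √5*√(-139) - 1299570 = √5*(I*√139) - 1299570 = I*√695 - 1299570 = -1299570 + I*√695 ≈ -1.2996e+6 + 26.363*I)
d + P = -4839242 + (-1299570 + I*√695) = -6138812 + I*√695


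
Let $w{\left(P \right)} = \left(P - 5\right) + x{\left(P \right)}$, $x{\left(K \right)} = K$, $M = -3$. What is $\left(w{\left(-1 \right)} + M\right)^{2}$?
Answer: $100$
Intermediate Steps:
$w{\left(P \right)} = -5 + 2 P$ ($w{\left(P \right)} = \left(P - 5\right) + P = \left(-5 + P\right) + P = -5 + 2 P$)
$\left(w{\left(-1 \right)} + M\right)^{2} = \left(\left(-5 + 2 \left(-1\right)\right) - 3\right)^{2} = \left(\left(-5 - 2\right) - 3\right)^{2} = \left(-7 - 3\right)^{2} = \left(-10\right)^{2} = 100$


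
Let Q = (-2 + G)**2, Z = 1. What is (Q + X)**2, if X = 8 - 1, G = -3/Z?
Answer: 1024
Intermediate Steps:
G = -3 (G = -3/1 = -3*1 = -3)
Q = 25 (Q = (-2 - 3)**2 = (-5)**2 = 25)
X = 7
(Q + X)**2 = (25 + 7)**2 = 32**2 = 1024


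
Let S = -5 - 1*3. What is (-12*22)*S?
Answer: 2112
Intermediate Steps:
S = -8 (S = -5 - 3 = -8)
(-12*22)*S = -12*22*(-8) = -264*(-8) = 2112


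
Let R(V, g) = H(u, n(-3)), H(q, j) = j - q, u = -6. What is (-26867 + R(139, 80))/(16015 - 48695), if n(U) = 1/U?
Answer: 10073/12255 ≈ 0.82195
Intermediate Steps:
n(U) = 1/U
R(V, g) = 17/3 (R(V, g) = 1/(-3) - 1*(-6) = -⅓ + 6 = 17/3)
(-26867 + R(139, 80))/(16015 - 48695) = (-26867 + 17/3)/(16015 - 48695) = -80584/3/(-32680) = -80584/3*(-1/32680) = 10073/12255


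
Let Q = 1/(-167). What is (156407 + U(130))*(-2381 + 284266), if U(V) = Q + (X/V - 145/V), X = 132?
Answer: 14725644944401/334 ≈ 4.4089e+10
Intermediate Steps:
Q = -1/167 ≈ -0.0059880
U(V) = -1/167 - 13/V (U(V) = -1/167 + (132/V - 145/V) = -1/167 - 13/V)
(156407 + U(130))*(-2381 + 284266) = (156407 + (1/167)*(-2171 - 1*130)/130)*(-2381 + 284266) = (156407 + (1/167)*(1/130)*(-2171 - 130))*281885 = (156407 + (1/167)*(1/130)*(-2301))*281885 = (156407 - 177/1670)*281885 = (261199513/1670)*281885 = 14725644944401/334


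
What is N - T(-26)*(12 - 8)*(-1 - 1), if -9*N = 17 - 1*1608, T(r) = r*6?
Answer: -9641/9 ≈ -1071.2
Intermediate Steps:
T(r) = 6*r
N = 1591/9 (N = -(17 - 1*1608)/9 = -(17 - 1608)/9 = -⅑*(-1591) = 1591/9 ≈ 176.78)
N - T(-26)*(12 - 8)*(-1 - 1) = 1591/9 - 6*(-26)*(12 - 8)*(-1 - 1) = 1591/9 - (-156)*4*(-2) = 1591/9 - (-156)*(-8) = 1591/9 - 1*1248 = 1591/9 - 1248 = -9641/9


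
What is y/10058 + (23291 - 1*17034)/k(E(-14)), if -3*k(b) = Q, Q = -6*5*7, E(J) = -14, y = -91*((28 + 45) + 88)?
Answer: 15476834/176015 ≈ 87.929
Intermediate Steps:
y = -14651 (y = -91*(73 + 88) = -91*161 = -14651)
Q = -210 (Q = -30*7 = -210)
k(b) = 70 (k(b) = -⅓*(-210) = 70)
y/10058 + (23291 - 1*17034)/k(E(-14)) = -14651/10058 + (23291 - 1*17034)/70 = -14651*1/10058 + (23291 - 17034)*(1/70) = -14651/10058 + 6257*(1/70) = -14651/10058 + 6257/70 = 15476834/176015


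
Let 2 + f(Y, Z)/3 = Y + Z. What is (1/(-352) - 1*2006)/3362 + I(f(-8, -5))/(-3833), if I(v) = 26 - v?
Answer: -2790554233/4536064192 ≈ -0.61519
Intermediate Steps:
f(Y, Z) = -6 + 3*Y + 3*Z (f(Y, Z) = -6 + 3*(Y + Z) = -6 + (3*Y + 3*Z) = -6 + 3*Y + 3*Z)
(1/(-352) - 1*2006)/3362 + I(f(-8, -5))/(-3833) = (1/(-352) - 1*2006)/3362 + (26 - (-6 + 3*(-8) + 3*(-5)))/(-3833) = (-1/352 - 2006)*(1/3362) + (26 - (-6 - 24 - 15))*(-1/3833) = -706113/352*1/3362 + (26 - 1*(-45))*(-1/3833) = -706113/1183424 + (26 + 45)*(-1/3833) = -706113/1183424 + 71*(-1/3833) = -706113/1183424 - 71/3833 = -2790554233/4536064192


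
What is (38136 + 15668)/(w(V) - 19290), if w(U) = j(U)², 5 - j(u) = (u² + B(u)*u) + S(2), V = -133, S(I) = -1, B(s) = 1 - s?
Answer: 53804/31 ≈ 1735.6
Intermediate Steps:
j(u) = 6 - u² - u*(1 - u) (j(u) = 5 - ((u² + (1 - u)*u) - 1) = 5 - ((u² + u*(1 - u)) - 1) = 5 - (-1 + u² + u*(1 - u)) = 5 + (1 - u² - u*(1 - u)) = 6 - u² - u*(1 - u))
w(U) = (6 - U)²
(38136 + 15668)/(w(V) - 19290) = (38136 + 15668)/((36 + (-133)² - 12*(-133)) - 19290) = 53804/((36 + 17689 + 1596) - 19290) = 53804/(19321 - 19290) = 53804/31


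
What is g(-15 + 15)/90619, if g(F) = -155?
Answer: -155/90619 ≈ -0.0017105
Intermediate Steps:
g(-15 + 15)/90619 = -155/90619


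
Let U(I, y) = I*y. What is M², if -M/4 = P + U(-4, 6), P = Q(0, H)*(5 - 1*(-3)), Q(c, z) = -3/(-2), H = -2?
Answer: 2304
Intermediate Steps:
Q(c, z) = 3/2 (Q(c, z) = -3*(-½) = 3/2)
P = 12 (P = 3*(5 - 1*(-3))/2 = 3*(5 + 3)/2 = (3/2)*8 = 12)
M = 48 (M = -4*(12 - 4*6) = -4*(12 - 24) = -4*(-12) = 48)
M² = 48² = 2304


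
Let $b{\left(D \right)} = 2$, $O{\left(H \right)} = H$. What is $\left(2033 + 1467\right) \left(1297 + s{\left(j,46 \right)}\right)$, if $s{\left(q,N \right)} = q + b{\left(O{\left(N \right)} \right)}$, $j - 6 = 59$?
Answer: $4774000$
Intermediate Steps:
$j = 65$ ($j = 6 + 59 = 65$)
$s{\left(q,N \right)} = 2 + q$ ($s{\left(q,N \right)} = q + 2 = 2 + q$)
$\left(2033 + 1467\right) \left(1297 + s{\left(j,46 \right)}\right) = \left(2033 + 1467\right) \left(1297 + \left(2 + 65\right)\right) = 3500 \left(1297 + 67\right) = 3500 \cdot 1364 = 4774000$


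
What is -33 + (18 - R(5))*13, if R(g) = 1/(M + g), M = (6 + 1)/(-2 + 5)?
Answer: 4383/22 ≈ 199.23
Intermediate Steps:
M = 7/3 ≈ 2.3333
R(g) = 1/(7/3 + g)
-33 + (18 - R(5))*13 = -33 + (18 - 3/(7 + 3*5))*13 = -33 + (18 - 3/(7 + 15))*13 = -33 + (18 - 3/22)*13 = -33 + (393/22)*13 = -33 + 5109/22 = 4383/22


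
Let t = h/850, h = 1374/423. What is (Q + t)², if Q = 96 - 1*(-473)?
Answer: 1162643188782916/3591005625 ≈ 3.2377e+5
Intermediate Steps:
h = 458/141 (h = 1374*(1/423) = 458/141 ≈ 3.2482)
t = 229/59925 (t = (458/141)/850 = (458/141)*(1/850) = 229/59925 ≈ 0.0038214)
Q = 569 (Q = 96 + 473 = 569)
(Q + t)² = (569 + 229/59925)² = (34097554/59925)² = 1162643188782916/3591005625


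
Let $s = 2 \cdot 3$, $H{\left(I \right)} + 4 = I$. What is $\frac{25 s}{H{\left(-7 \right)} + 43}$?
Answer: $\frac{75}{16} \approx 4.6875$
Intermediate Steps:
$H{\left(I \right)} = -4 + I$
$s = 6$
$\frac{25 s}{H{\left(-7 \right)} + 43} = \frac{25 \cdot 6}{\left(-4 - 7\right) + 43} = \frac{150}{-11 + 43} = \frac{150}{32} = 150 \cdot \frac{1}{32} = \frac{75}{16}$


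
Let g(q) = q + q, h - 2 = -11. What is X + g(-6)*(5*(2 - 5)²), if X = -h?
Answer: -531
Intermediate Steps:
h = -9 (h = 2 - 11 = -9)
X = 9 (X = -1*(-9) = 9)
g(q) = 2*q
X + g(-6)*(5*(2 - 5)²) = 9 + (2*(-6))*(5*(2 - 5)²) = 9 - 60*(-3)² = 9 - 60*9 = 9 - 12*45 = 9 - 540 = -531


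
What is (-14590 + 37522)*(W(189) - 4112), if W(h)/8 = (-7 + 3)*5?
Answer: -97965504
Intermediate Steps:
W(h) = -160 (W(h) = 8*((-7 + 3)*5) = 8*(-4*5) = 8*(-20) = -160)
(-14590 + 37522)*(W(189) - 4112) = (-14590 + 37522)*(-160 - 4112) = 22932*(-4272) = -97965504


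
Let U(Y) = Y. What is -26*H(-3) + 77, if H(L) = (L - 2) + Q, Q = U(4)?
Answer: 103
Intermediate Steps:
Q = 4
H(L) = 2 + L (H(L) = (L - 2) + 4 = (-2 + L) + 4 = 2 + L)
-26*H(-3) + 77 = -26*(2 - 3) + 77 = -26*(-1) + 77 = 26 + 77 = 103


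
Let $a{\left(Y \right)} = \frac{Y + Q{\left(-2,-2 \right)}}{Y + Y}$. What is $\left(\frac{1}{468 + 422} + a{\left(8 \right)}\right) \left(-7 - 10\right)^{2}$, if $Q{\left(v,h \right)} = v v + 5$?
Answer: $\frac{2188597}{7120} \approx 307.39$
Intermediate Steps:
$Q{\left(v,h \right)} = 5 + v^{2}$ ($Q{\left(v,h \right)} = v^{2} + 5 = 5 + v^{2}$)
$a{\left(Y \right)} = \frac{9 + Y}{2 Y}$ ($a{\left(Y \right)} = \frac{Y + \left(5 + \left(-2\right)^{2}\right)}{Y + Y} = \frac{Y + \left(5 + 4\right)}{2 Y} = \left(Y + 9\right) \frac{1}{2 Y} = \left(9 + Y\right) \frac{1}{2 Y} = \frac{9 + Y}{2 Y}$)
$\left(\frac{1}{468 + 422} + a{\left(8 \right)}\right) \left(-7 - 10\right)^{2} = \left(\frac{1}{468 + 422} + \frac{9 + 8}{2 \cdot 8}\right) \left(-7 - 10\right)^{2} = \left(\frac{1}{890} + \frac{1}{2} \cdot \frac{1}{8} \cdot 17\right) \left(-17\right)^{2} = \left(\frac{1}{890} + \frac{17}{16}\right) 289 = \frac{7573}{7120} \cdot 289 = \frac{2188597}{7120}$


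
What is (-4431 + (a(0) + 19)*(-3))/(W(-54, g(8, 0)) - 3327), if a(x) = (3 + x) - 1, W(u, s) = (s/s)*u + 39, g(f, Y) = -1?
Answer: 749/557 ≈ 1.3447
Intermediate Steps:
W(u, s) = 39 + u (W(u, s) = 1*u + 39 = u + 39 = 39 + u)
a(x) = 2 + x
(-4431 + (a(0) + 19)*(-3))/(W(-54, g(8, 0)) - 3327) = (-4431 + ((2 + 0) + 19)*(-3))/((39 - 54) - 3327) = (-4431 + (2 + 19)*(-3))/(-15 - 3327) = (-4431 + 21*(-3))/(-3342) = (-4431 - 63)*(-1/3342) = -4494*(-1/3342) = 749/557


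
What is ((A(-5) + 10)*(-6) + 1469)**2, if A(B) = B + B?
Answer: 2157961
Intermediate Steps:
A(B) = 2*B
((A(-5) + 10)*(-6) + 1469)**2 = ((2*(-5) + 10)*(-6) + 1469)**2 = ((-10 + 10)*(-6) + 1469)**2 = (0*(-6) + 1469)**2 = (0 + 1469)**2 = 1469**2 = 2157961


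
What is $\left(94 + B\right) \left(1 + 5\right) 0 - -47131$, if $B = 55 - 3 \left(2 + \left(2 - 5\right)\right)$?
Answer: $47131$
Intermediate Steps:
$B = 58$ ($B = 55 - 3 \left(2 + \left(2 - 5\right)\right) = 55 - 3 \left(2 - 3\right) = 55 - 3 \left(-1\right) = 55 - -3 = 55 + 3 = 58$)
$\left(94 + B\right) \left(1 + 5\right) 0 - -47131 = \left(94 + 58\right) \left(1 + 5\right) 0 - -47131 = 152 \cdot 6 \cdot 0 + 47131 = 152 \cdot 0 + 47131 = 0 + 47131 = 47131$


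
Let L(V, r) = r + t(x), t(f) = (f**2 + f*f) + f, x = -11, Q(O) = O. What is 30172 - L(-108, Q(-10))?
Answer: 29951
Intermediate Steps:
t(f) = f + 2*f**2 (t(f) = (f**2 + f**2) + f = 2*f**2 + f = f + 2*f**2)
L(V, r) = 231 + r (L(V, r) = r - 11*(1 + 2*(-11)) = r - 11*(1 - 22) = r - 11*(-21) = r + 231 = 231 + r)
30172 - L(-108, Q(-10)) = 30172 - (231 - 10) = 30172 - 1*221 = 30172 - 221 = 29951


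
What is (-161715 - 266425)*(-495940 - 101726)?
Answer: 255884721240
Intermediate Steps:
(-161715 - 266425)*(-495940 - 101726) = -428140*(-597666) = 255884721240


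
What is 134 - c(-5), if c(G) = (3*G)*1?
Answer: 149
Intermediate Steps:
c(G) = 3*G
134 - c(-5) = 134 - 3*(-5) = 134 - 1*(-15) = 134 + 15 = 149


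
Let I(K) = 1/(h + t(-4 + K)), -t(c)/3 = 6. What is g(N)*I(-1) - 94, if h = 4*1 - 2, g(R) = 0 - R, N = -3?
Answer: -1507/16 ≈ -94.188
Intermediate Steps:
t(c) = -18 (t(c) = -3*6 = -18)
g(R) = -R
h = 2 (h = 4 - 2 = 2)
I(K) = -1/16 (I(K) = 1/(2 - 18) = 1/(-16) = -1/16)
g(N)*I(-1) - 94 = -1*(-3)*(-1/16) - 94 = 3*(-1/16) - 94 = -3/16 - 94 = -1507/16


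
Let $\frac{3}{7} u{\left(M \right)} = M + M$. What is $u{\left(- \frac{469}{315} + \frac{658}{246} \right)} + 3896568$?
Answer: $\frac{21567534512}{5535} \approx 3.8966 \cdot 10^{6}$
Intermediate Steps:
$u{\left(M \right)} = \frac{14 M}{3}$ ($u{\left(M \right)} = \frac{7 \left(M + M\right)}{3} = \frac{7 \cdot 2 M}{3} = \frac{14 M}{3}$)
$u{\left(- \frac{469}{315} + \frac{658}{246} \right)} + 3896568 = \frac{14 \left(- \frac{469}{315} + \frac{658}{246}\right)}{3} + 3896568 = \frac{14 \left(\left(-469\right) \frac{1}{315} + 658 \cdot \frac{1}{246}\right)}{3} + 3896568 = \frac{14 \left(- \frac{67}{45} + \frac{329}{123}\right)}{3} + 3896568 = \frac{14}{3} \cdot \frac{2188}{1845} + 3896568 = \frac{30632}{5535} + 3896568 = \frac{21567534512}{5535}$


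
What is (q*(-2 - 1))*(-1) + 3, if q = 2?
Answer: 9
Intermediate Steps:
(q*(-2 - 1))*(-1) + 3 = (2*(-2 - 1))*(-1) + 3 = (2*(-3))*(-1) + 3 = -6*(-1) + 3 = 6 + 3 = 9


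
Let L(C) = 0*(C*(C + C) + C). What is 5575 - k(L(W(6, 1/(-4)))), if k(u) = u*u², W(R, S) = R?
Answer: 5575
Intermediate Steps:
L(C) = 0 (L(C) = 0*(C*(2*C) + C) = 0*(2*C² + C) = 0*(C + 2*C²) = 0)
k(u) = u³
5575 - k(L(W(6, 1/(-4)))) = 5575 - 1*0³ = 5575 - 1*0 = 5575 + 0 = 5575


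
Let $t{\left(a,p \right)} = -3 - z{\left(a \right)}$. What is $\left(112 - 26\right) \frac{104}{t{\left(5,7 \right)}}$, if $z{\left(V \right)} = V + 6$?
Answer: $- \frac{4472}{7} \approx -638.86$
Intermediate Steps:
$z{\left(V \right)} = 6 + V$
$t{\left(a,p \right)} = -9 - a$ ($t{\left(a,p \right)} = -3 - \left(6 + a\right) = -9 - a$)
$\left(112 - 26\right) \frac{104}{t{\left(5,7 \right)}} = \left(112 - 26\right) \frac{104}{-9 - 5} = 86 \frac{104}{-9 - 5} = 86 \frac{104}{-14} = 86 \cdot 104 \left(- \frac{1}{14}\right) = 86 \left(- \frac{52}{7}\right) = - \frac{4472}{7}$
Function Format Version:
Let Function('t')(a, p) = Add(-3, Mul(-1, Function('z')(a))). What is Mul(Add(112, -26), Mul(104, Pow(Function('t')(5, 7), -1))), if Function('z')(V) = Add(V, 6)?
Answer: Rational(-4472, 7) ≈ -638.86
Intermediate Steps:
Function('z')(V) = Add(6, V)
Function('t')(a, p) = Add(-9, Mul(-1, a)) (Function('t')(a, p) = Add(-3, Mul(-1, Add(6, a))) = Add(-3, Add(-6, Mul(-1, a))) = Add(-9, Mul(-1, a)))
Mul(Add(112, -26), Mul(104, Pow(Function('t')(5, 7), -1))) = Mul(Add(112, -26), Mul(104, Pow(Add(-9, Mul(-1, 5)), -1))) = Mul(86, Mul(104, Pow(Add(-9, -5), -1))) = Mul(86, Mul(104, Pow(-14, -1))) = Mul(86, Mul(104, Rational(-1, 14))) = Mul(86, Rational(-52, 7)) = Rational(-4472, 7)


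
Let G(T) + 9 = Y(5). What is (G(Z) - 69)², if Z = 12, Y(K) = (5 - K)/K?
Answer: 6084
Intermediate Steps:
Y(K) = (5 - K)/K
G(T) = -9 (G(T) = -9 + (5 - 1*5)/5 = -9 + (5 - 5)/5 = -9 + (⅕)*0 = -9 + 0 = -9)
(G(Z) - 69)² = (-9 - 69)² = (-78)² = 6084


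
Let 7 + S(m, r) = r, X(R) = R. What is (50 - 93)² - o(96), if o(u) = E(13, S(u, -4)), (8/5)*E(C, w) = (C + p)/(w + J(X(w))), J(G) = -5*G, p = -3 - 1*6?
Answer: 162707/88 ≈ 1848.9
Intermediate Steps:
S(m, r) = -7 + r
p = -9 (p = -3 - 6 = -9)
E(C, w) = -5*(-9 + C)/(32*w) (E(C, w) = 5*((C - 9)/(w - 5*w))/8 = 5*((-9 + C)/((-4*w)))/8 = 5*((-9 + C)*(-1/(4*w)))/8 = 5*(-(-9 + C)/(4*w))/8 = -5*(-9 + C)/(32*w))
o(u) = 5/88 (o(u) = 5*(9 - 1*13)/(32*(-7 - 4)) = (5/32)*(9 - 13)/(-11) = (5/32)*(-1/11)*(-4) = 5/88)
(50 - 93)² - o(96) = (50 - 93)² - 1*5/88 = (-43)² - 5/88 = 1849 - 5/88 = 162707/88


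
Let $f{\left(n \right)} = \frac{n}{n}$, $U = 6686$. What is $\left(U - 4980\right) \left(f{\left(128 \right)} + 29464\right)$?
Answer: $50267290$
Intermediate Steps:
$f{\left(n \right)} = 1$
$\left(U - 4980\right) \left(f{\left(128 \right)} + 29464\right) = \left(6686 - 4980\right) \left(1 + 29464\right) = 1706 \cdot 29465 = 50267290$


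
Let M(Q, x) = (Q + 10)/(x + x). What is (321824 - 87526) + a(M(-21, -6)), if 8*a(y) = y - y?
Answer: 234298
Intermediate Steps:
M(Q, x) = (10 + Q)/(2*x) (M(Q, x) = (10 + Q)/((2*x)) = (10 + Q)*(1/(2*x)) = (10 + Q)/(2*x))
a(y) = 0 (a(y) = (y - y)/8 = (⅛)*0 = 0)
(321824 - 87526) + a(M(-21, -6)) = (321824 - 87526) + 0 = 234298 + 0 = 234298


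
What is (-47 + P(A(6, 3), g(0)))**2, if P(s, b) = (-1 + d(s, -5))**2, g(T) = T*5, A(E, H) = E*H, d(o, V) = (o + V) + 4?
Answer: 43681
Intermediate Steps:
d(o, V) = 4 + V + o (d(o, V) = (V + o) + 4 = 4 + V + o)
g(T) = 5*T
P(s, b) = (-2 + s)**2 (P(s, b) = (-1 + (4 - 5 + s))**2 = (-1 + (-1 + s))**2 = (-2 + s)**2)
(-47 + P(A(6, 3), g(0)))**2 = (-47 + (-2 + 6*3)**2)**2 = (-47 + (-2 + 18)**2)**2 = (-47 + 16**2)**2 = (-47 + 256)**2 = 209**2 = 43681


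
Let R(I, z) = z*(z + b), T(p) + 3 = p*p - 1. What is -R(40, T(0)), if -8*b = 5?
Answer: -37/2 ≈ -18.500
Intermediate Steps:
T(p) = -4 + p**2 (T(p) = -3 + (p*p - 1) = -3 + (p**2 - 1) = -3 + (-1 + p**2) = -4 + p**2)
b = -5/8 (b = -1/8*5 = -5/8 ≈ -0.62500)
R(I, z) = z*(-5/8 + z) (R(I, z) = z*(z - 5/8) = z*(-5/8 + z))
-R(40, T(0)) = -(-4 + 0**2)*(-5 + 8*(-4 + 0**2))/8 = -(-4 + 0)*(-5 + 8*(-4 + 0))/8 = -(-4)*(-5 + 8*(-4))/8 = -(-4)*(-5 - 32)/8 = -(-4)*(-37)/8 = -1*37/2 = -37/2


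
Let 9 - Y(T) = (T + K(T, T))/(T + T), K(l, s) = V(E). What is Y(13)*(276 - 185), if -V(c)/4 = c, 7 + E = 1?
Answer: 1379/2 ≈ 689.50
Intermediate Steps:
E = -6 (E = -7 + 1 = -6)
V(c) = -4*c
K(l, s) = 24 (K(l, s) = -4*(-6) = 24)
Y(T) = 9 - (24 + T)/(2*T) (Y(T) = 9 - (T + 24)/(T + T) = 9 - (24 + T)/(2*T))
Y(13)*(276 - 185) = (17/2 - 12/13)*(276 - 185) = (17/2 - 12*1/13)*91 = (17/2 - 12/13)*91 = (197/26)*91 = 1379/2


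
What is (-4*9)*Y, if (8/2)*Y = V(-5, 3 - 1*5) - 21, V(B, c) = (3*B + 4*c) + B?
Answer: 441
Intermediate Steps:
V(B, c) = 4*B + 4*c
Y = -49/4 (Y = ((4*(-5) + 4*(3 - 1*5)) - 21)/4 = ((-20 + 4*(3 - 5)) - 21)/4 = ((-20 + 4*(-2)) - 21)/4 = ((-20 - 8) - 21)/4 = (-28 - 21)/4 = (¼)*(-49) = -49/4 ≈ -12.250)
(-4*9)*Y = -4*9*(-49/4) = -36*(-49/4) = 441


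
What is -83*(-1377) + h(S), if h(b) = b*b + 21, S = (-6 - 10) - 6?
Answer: 114796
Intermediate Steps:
S = -22 (S = -16 - 6 = -22)
h(b) = 21 + b² (h(b) = b² + 21 = 21 + b²)
-83*(-1377) + h(S) = -83*(-1377) + (21 + (-22)²) = 114291 + (21 + 484) = 114291 + 505 = 114796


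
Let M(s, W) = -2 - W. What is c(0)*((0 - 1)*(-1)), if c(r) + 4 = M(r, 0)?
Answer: -6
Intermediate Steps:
c(r) = -6 (c(r) = -4 + (-2 - 1*0) = -4 + (-2 + 0) = -4 - 2 = -6)
c(0)*((0 - 1)*(-1)) = -6*(0 - 1)*(-1) = -(-6)*(-1) = -6*1 = -6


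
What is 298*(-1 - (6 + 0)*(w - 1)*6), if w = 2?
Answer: -11026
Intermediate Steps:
298*(-1 - (6 + 0)*(w - 1)*6) = 298*(-1 - (6 + 0)*(2 - 1)*6) = 298*(-1 - 6*1*6) = 298*(-1 - 6*6) = 298*(-1 - 1*36) = 298*(-1 - 36) = 298*(-37) = -11026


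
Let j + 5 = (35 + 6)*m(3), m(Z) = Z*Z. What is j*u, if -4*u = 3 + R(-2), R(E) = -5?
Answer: 182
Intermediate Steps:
m(Z) = Z**2
j = 364 (j = -5 + (35 + 6)*3**2 = -5 + 41*9 = -5 + 369 = 364)
u = 1/2 (u = -(3 - 5)/4 = -1/4*(-2) = 1/2 ≈ 0.50000)
j*u = 364*(1/2) = 182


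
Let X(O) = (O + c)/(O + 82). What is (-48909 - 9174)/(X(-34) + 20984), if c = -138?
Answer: -696996/251765 ≈ -2.7684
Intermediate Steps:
X(O) = (-138 + O)/(82 + O) (X(O) = (O - 138)/(O + 82) = (-138 + O)/(82 + O))
(-48909 - 9174)/(X(-34) + 20984) = (-48909 - 9174)/((-138 - 34)/(82 - 34) + 20984) = -58083/(-172/48 + 20984) = -58083/((1/48)*(-172) + 20984) = -58083/(-43/12 + 20984) = -58083/251765/12 = -58083*12/251765 = -696996/251765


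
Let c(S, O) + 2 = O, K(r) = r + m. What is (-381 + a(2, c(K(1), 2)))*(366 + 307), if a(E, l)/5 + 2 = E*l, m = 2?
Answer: -263143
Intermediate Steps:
K(r) = 2 + r (K(r) = r + 2 = 2 + r)
c(S, O) = -2 + O
a(E, l) = -10 + 5*E*l (a(E, l) = -10 + 5*(E*l) = -10 + 5*E*l)
(-381 + a(2, c(K(1), 2)))*(366 + 307) = (-381 + (-10 + 5*2*(-2 + 2)))*(366 + 307) = (-381 + (-10 + 5*2*0))*673 = (-381 + (-10 + 0))*673 = (-381 - 10)*673 = -391*673 = -263143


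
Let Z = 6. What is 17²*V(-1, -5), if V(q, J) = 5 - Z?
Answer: -289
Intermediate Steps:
V(q, J) = -1 (V(q, J) = 5 - 1*6 = 5 - 6 = -1)
17²*V(-1, -5) = 17²*(-1) = 289*(-1) = -289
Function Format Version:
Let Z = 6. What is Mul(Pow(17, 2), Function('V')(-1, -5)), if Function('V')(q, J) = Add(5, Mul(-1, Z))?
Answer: -289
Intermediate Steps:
Function('V')(q, J) = -1 (Function('V')(q, J) = Add(5, Mul(-1, 6)) = Add(5, -6) = -1)
Mul(Pow(17, 2), Function('V')(-1, -5)) = Mul(Pow(17, 2), -1) = Mul(289, -1) = -289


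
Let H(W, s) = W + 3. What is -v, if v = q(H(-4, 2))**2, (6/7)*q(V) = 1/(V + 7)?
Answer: -49/1296 ≈ -0.037809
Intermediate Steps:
H(W, s) = 3 + W
q(V) = 7/(6*(7 + V)) (q(V) = 7/(6*(V + 7)) = 7/(6*(7 + V)))
v = 49/1296 (v = (7/(6*(7 + (3 - 4))))**2 = (7/(6*(7 - 1)))**2 = ((7/6)/6)**2 = ((7/6)*(1/6))**2 = (7/36)**2 = 49/1296 ≈ 0.037809)
-v = -1*49/1296 = -49/1296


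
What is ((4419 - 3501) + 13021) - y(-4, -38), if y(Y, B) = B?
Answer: 13977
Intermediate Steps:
((4419 - 3501) + 13021) - y(-4, -38) = ((4419 - 3501) + 13021) - 1*(-38) = (918 + 13021) + 38 = 13939 + 38 = 13977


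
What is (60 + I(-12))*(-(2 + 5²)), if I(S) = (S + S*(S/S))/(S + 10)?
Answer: -1944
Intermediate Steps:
I(S) = 2*S/(10 + S) (I(S) = (S + S*1)/(10 + S) = (S + S)/(10 + S) = (2*S)/(10 + S) = 2*S/(10 + S))
(60 + I(-12))*(-(2 + 5²)) = (60 + 2*(-12)/(10 - 12))*(-(2 + 5²)) = (60 + 2*(-12)/(-2))*(-(2 + 25)) = (60 + 2*(-12)*(-½))*(-1*27) = (60 + 12)*(-27) = 72*(-27) = -1944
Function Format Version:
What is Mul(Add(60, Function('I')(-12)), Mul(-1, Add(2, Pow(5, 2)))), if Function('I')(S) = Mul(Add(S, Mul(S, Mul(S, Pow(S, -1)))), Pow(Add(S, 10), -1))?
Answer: -1944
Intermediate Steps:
Function('I')(S) = Mul(2, S, Pow(Add(10, S), -1)) (Function('I')(S) = Mul(Add(S, Mul(S, 1)), Pow(Add(10, S), -1)) = Mul(Add(S, S), Pow(Add(10, S), -1)) = Mul(Mul(2, S), Pow(Add(10, S), -1)) = Mul(2, S, Pow(Add(10, S), -1)))
Mul(Add(60, Function('I')(-12)), Mul(-1, Add(2, Pow(5, 2)))) = Mul(Add(60, Mul(2, -12, Pow(Add(10, -12), -1))), Mul(-1, Add(2, Pow(5, 2)))) = Mul(Add(60, Mul(2, -12, Pow(-2, -1))), Mul(-1, Add(2, 25))) = Mul(Add(60, Mul(2, -12, Rational(-1, 2))), Mul(-1, 27)) = Mul(Add(60, 12), -27) = Mul(72, -27) = -1944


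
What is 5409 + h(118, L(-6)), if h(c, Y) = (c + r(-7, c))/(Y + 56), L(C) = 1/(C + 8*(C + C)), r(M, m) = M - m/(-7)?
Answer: 216326883/39977 ≈ 5411.3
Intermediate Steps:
r(M, m) = M + m/7 (r(M, m) = M - m*(-1)/7 = M - (-1)*m/7 = M + m/7)
L(C) = 1/(17*C) (L(C) = 1/(C + 8*(2*C)) = 1/(C + 16*C) = 1/(17*C))
h(c, Y) = (-7 + 8*c/7)/(56 + Y) (h(c, Y) = (c + (-7 + c/7))/(Y + 56) = (-7 + 8*c/7)/(56 + Y))
5409 + h(118, L(-6)) = 5409 + (-49 + 8*118)/(7*(56 + (1/17)/(-6))) = 5409 + (-49 + 944)/(7*(56 + (1/17)*(-⅙))) = 5409 + (⅐)*895/(56 - 1/102) = 5409 + (⅐)*895/(5711/102) = 5409 + (⅐)*(102/5711)*895 = 5409 + 91290/39977 = 216326883/39977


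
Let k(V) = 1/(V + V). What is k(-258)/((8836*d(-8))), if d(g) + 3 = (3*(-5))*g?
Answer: -1/533446992 ≈ -1.8746e-9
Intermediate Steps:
k(V) = 1/(2*V)
d(g) = -3 - 15*g (d(g) = -3 + (3*(-5))*g = -3 - 15*g)
k(-258)/((8836*d(-8))) = ((1/2)/(-258))/((8836*(-3 - 15*(-8)))) = ((1/2)*(-1/258))/((8836*(-3 + 120))) = -1/(516*(8836*117)) = -1/516/1033812 = -1/516*1/1033812 = -1/533446992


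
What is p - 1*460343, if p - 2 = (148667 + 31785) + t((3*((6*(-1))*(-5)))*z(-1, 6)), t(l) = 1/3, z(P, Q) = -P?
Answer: -839666/3 ≈ -2.7989e+5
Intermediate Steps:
t(l) = ⅓
p = 541363/3 (p = 2 + ((148667 + 31785) + ⅓) = 2 + (180452 + ⅓) = 2 + 541357/3 = 541363/3 ≈ 1.8045e+5)
p - 1*460343 = 541363/3 - 1*460343 = 541363/3 - 460343 = -839666/3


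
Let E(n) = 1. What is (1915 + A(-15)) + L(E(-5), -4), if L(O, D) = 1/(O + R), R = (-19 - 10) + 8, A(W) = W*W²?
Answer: -29201/20 ≈ -1460.1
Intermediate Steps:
A(W) = W³
R = -21 (R = -29 + 8 = -21)
L(O, D) = 1/(-21 + O) (L(O, D) = 1/(O - 21) = 1/(-21 + O))
(1915 + A(-15)) + L(E(-5), -4) = (1915 + (-15)³) + 1/(-21 + 1) = (1915 - 3375) + 1/(-20) = -1460 - 1/20 = -29201/20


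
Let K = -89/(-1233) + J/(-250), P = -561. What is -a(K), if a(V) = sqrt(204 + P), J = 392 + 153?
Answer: -I*sqrt(357) ≈ -18.894*I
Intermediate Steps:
J = 545
K = -129947/61650 (K = -89/(-1233) + 545/(-250) = -89*(-1/1233) + 545*(-1/250) = 89/1233 - 109/50 = -129947/61650 ≈ -2.1078)
a(V) = I*sqrt(357) (a(V) = sqrt(204 - 561) = sqrt(-357) = I*sqrt(357))
-a(K) = -I*sqrt(357)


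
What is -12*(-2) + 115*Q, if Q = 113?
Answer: 13019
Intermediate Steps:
-12*(-2) + 115*Q = -12*(-2) + 115*113 = 24 + 12995 = 13019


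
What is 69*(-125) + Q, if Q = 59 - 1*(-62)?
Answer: -8504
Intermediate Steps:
Q = 121 (Q = 59 + 62 = 121)
69*(-125) + Q = 69*(-125) + 121 = -8625 + 121 = -8504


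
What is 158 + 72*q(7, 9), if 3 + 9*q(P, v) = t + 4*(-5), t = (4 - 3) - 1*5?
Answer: -58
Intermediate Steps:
t = -4 (t = 1 - 5 = -4)
q(P, v) = -3 (q(P, v) = -⅓ + (-4 + 4*(-5))/9 = -⅓ + (-4 - 20)/9 = -⅓ + (⅑)*(-24) = -⅓ - 8/3 = -3)
158 + 72*q(7, 9) = 158 + 72*(-3) = 158 - 216 = -58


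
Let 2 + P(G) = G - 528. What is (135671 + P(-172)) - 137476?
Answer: -2507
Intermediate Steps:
P(G) = -530 + G (P(G) = -2 + (G - 528) = -2 + (-528 + G) = -530 + G)
(135671 + P(-172)) - 137476 = (135671 + (-530 - 172)) - 137476 = (135671 - 702) - 137476 = 134969 - 137476 = -2507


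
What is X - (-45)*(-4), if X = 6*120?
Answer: 540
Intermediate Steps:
X = 720
X - (-45)*(-4) = 720 - (-45)*(-4) = 720 - 1*180 = 720 - 180 = 540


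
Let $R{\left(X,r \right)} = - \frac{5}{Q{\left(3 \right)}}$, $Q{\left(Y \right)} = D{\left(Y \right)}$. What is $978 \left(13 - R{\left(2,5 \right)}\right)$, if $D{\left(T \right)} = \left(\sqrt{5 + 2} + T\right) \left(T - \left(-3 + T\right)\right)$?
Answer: $15159 - 815 \sqrt{7} \approx 13003.0$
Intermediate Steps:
$D{\left(T \right)} = 3 T + 3 \sqrt{7}$ ($D{\left(T \right)} = \left(\sqrt{7} + T\right) 3 = \left(T + \sqrt{7}\right) 3 = 3 T + 3 \sqrt{7}$)
$Q{\left(Y \right)} = 3 Y + 3 \sqrt{7}$
$R{\left(X,r \right)} = - \frac{5}{9 + 3 \sqrt{7}}$ ($R{\left(X,r \right)} = - \frac{5}{3 \cdot 3 + 3 \sqrt{7}} = - \frac{5}{9 + 3 \sqrt{7}}$)
$978 \left(13 - R{\left(2,5 \right)}\right) = 978 \left(13 - \left(- \frac{5}{2} + \frac{5 \sqrt{7}}{6}\right)\right) = 978 \left(13 + \left(\frac{5}{2} - \frac{5 \sqrt{7}}{6}\right)\right) = 978 \left(\frac{31}{2} - \frac{5 \sqrt{7}}{6}\right) = 15159 - 815 \sqrt{7}$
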